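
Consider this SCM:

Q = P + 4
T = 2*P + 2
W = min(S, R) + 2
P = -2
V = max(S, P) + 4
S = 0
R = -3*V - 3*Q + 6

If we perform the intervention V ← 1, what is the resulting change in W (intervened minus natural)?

9

Under do(V=1), the mechanism V = max(S, P) + 4 is discarded; V is fixed at 1.
Q = P + 4  [with P=-2]  = 2
R = -3*V - 3*Q + 6  [with V=1, Q=2]  = -3
W = min(S, R) + 2  [with S=0, R=-3]  = -1
Without intervention: Q = P + 4  [with P=-2]  = 2; V = max(S, P) + 4  [with S=0, P=-2]  = 4; R = -3*V - 3*Q + 6  [with V=4, Q=2]  = -12; W = min(S, R) + 2  [with S=0, R=-12]  = -10.
Change = -1 − (-10) = 9.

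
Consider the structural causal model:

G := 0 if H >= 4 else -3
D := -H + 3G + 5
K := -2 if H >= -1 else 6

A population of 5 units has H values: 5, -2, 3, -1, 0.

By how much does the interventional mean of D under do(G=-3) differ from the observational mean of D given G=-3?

Under do(G=-3), G's equation is replaced by G=-3 for every unit. Per-unit D: -9, -2, -7, -3, -4. Mean = -5.
Conditioning on G=-3 selects the 4 unit(s) with H ∈ {-2, 3, -1, 0}. Their D values: -2, -7, -3, -4. Mean = -4.
Difference = -5 − (-4) = -1.

-1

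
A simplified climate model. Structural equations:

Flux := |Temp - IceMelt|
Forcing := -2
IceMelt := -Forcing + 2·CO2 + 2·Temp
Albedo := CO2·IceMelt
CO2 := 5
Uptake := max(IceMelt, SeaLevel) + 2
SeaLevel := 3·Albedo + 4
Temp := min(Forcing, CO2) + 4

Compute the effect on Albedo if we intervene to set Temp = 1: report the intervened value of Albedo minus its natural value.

-10

do(Temp=1) replaces the equation Temp := min(Forcing, CO2) + 4 with the constant Temp = 1.
IceMelt = -Forcing + 2·CO2 + 2·Temp  [with Forcing=-2, CO2=5, Temp=1]  = 14
Albedo = CO2·IceMelt  [with CO2=5, IceMelt=14]  = 70
Without intervention: Temp = min(Forcing, CO2) + 4  [with Forcing=-2, CO2=5]  = 2; IceMelt = -Forcing + 2·CO2 + 2·Temp  [with Forcing=-2, CO2=5, Temp=2]  = 16; Albedo = CO2·IceMelt  [with CO2=5, IceMelt=16]  = 80.
Change = 70 − 80 = -10.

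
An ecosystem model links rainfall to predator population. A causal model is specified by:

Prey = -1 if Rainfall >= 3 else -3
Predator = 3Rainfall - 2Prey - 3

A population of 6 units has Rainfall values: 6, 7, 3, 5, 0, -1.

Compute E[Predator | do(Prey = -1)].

9

do(Prey=-1) breaks Prey's dependence on Rainfall. With Prey=-1 fixed, Predator across the units is 17, 20, 8, 14, -1, -4, mean 9.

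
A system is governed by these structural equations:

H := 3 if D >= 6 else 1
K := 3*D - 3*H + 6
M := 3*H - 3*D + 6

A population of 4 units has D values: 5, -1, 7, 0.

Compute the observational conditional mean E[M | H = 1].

E[M|H=1] averages over only the 3 units with H=1 (D = 5, -1, 0): M = -6, 12, 9, mean 5.

5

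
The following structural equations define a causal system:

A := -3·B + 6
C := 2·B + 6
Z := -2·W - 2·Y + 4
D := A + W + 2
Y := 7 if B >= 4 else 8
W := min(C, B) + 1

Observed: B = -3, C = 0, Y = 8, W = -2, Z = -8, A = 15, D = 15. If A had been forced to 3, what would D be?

3

Intervening sets A = 3 and removes its equation (A := -3·B + 6).
C = 2·B + 6  [with B=-3]  = 0
W = min(C, B) + 1  [with C=0, B=-3]  = -2
D = A + W + 2  [with A=3, W=-2]  = 3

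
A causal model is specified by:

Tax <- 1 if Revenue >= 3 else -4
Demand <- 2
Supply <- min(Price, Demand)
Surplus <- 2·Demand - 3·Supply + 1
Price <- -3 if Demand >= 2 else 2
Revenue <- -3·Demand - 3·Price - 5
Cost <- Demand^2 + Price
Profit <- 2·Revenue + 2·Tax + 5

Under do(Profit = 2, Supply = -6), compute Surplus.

Setting Profit = 2, Supply = -6 by intervention discards those variables' equations.
Surplus = 2·Demand - 3·Supply + 1  [with Demand=2, Supply=-6]  = 23

23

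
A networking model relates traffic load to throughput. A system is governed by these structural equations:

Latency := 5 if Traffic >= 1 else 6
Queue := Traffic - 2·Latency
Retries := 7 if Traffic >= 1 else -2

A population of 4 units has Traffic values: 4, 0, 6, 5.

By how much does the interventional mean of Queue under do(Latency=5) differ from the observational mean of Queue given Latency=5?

Under do(Latency=5), Latency's equation is replaced by Latency=5 for every unit. Per-unit Queue: -6, -10, -4, -5. Mean = -6.25.
Conditioning on Latency=5 selects the 3 unit(s) with Traffic ∈ {4, 6, 5}. Their Queue values: -6, -4, -5. Mean = -5.
Difference = -6.25 − (-5) = -1.25.

-1.25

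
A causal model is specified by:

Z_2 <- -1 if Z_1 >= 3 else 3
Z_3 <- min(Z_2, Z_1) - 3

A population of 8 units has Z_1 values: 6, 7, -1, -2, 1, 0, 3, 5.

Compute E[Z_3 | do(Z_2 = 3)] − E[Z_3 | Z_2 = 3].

1.75

The intervention sets Z_2=3 in all 8 units regardless of Z_1. Recomputing Z_3 per unit gives 0, 0, -4, -5, -2, -3, 0, 0; average -1.75.
Observing Z_2=3 restricts to units where Z_2's equation naturally yields 3: Z_1 ∈ {-1, -2, 1, 0}. In that subpopulation Z_3 = -4, -5, -2, -3, mean -3.5.
Difference = -1.75 − (-3.5) = 1.75.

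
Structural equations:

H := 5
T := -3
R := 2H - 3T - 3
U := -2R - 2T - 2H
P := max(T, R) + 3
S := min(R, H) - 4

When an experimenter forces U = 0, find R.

16

do(U=0) replaces the equation U := -2R - 2T - 2H with the constant U = 0.
R is not downstream of the intervention, so its value is determined by the original equations.
R = 2H - 3T - 3  [with H=5, T=-3]  = 16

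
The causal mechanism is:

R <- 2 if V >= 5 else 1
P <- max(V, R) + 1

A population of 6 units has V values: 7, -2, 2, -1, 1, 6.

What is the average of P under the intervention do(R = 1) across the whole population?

Under do(R=1), R's equation is replaced by R=1 for every unit. Per-unit P: 8, 2, 3, 2, 2, 7. Mean = 4.

4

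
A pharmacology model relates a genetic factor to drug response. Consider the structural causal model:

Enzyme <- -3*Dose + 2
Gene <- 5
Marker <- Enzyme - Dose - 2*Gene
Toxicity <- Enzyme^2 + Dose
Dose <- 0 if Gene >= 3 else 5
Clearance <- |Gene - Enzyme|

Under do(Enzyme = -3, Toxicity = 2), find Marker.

The joint intervention fixes Enzyme = -3, Toxicity = 2, removing each variable's own equation.
Dose = 0 if Gene >= 3 else 5  [with Gene=5]  = 0
Marker = Enzyme - Dose - 2*Gene  [with Enzyme=-3, Dose=0, Gene=5]  = -13

-13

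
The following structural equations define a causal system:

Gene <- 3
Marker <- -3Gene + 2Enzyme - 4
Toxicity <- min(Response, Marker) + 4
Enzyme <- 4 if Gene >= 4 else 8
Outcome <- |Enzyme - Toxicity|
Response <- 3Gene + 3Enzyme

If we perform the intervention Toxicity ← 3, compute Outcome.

The intervention breaks the incoming arrows to Toxicity: Toxicity <- min(Response, Marker) + 4 no longer applies, and Toxicity = 3.
Enzyme = 4 if Gene >= 4 else 8  [with Gene=3]  = 8
Outcome = |Enzyme - Toxicity|  [with Enzyme=8, Toxicity=3]  = 5

5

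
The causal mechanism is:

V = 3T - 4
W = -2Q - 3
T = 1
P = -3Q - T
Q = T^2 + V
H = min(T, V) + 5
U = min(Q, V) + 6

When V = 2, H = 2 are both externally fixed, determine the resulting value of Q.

Setting V = 2, H = 2 by intervention discards those variables' equations.
Q = T^2 + V  [with T=1, V=2]  = 3

3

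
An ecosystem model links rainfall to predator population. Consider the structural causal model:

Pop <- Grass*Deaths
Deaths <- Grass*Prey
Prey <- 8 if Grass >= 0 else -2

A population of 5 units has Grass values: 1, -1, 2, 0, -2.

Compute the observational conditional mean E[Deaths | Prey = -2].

3

Observing Prey=-2 restricts to units where Prey's equation naturally yields -2: Grass ∈ {-1, -2}. In that subpopulation Deaths = 2, 4, mean 3.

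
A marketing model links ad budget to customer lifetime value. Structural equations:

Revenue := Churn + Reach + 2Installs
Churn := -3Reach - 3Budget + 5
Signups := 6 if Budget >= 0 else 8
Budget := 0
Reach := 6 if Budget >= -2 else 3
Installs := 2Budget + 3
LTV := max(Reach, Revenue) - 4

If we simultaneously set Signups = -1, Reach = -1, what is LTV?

Under do(Signups = -1, Reach = -1), each intervened variable's structural equation is replaced by its fixed value.
Installs = 2Budget + 3  [with Budget=0]  = 3
Churn = -3Reach - 3Budget + 5  [with Reach=-1, Budget=0]  = 8
Revenue = Churn + Reach + 2Installs  [with Churn=8, Reach=-1, Installs=3]  = 13
LTV = max(Reach, Revenue) - 4  [with Reach=-1, Revenue=13]  = 9

9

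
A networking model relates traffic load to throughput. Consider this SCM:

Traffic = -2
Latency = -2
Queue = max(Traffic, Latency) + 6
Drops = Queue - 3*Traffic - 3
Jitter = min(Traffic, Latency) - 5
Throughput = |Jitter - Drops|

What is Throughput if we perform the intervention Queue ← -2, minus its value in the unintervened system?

-6

The intervention breaks the incoming arrows to Queue: Queue = max(Traffic, Latency) + 6 no longer applies, and Queue = -2.
Drops = Queue - 3*Traffic - 3  [with Queue=-2, Traffic=-2]  = 1
Jitter = min(Traffic, Latency) - 5  [with Traffic=-2, Latency=-2]  = -7
Throughput = |Jitter - Drops|  [with Jitter=-7, Drops=1]  = 8
Without intervention: Queue = max(Traffic, Latency) + 6  [with Traffic=-2, Latency=-2]  = 4; Drops = Queue - 3*Traffic - 3  [with Queue=4, Traffic=-2]  = 7; Jitter = min(Traffic, Latency) - 5  [with Traffic=-2, Latency=-2]  = -7; Throughput = |Jitter - Drops|  [with Jitter=-7, Drops=7]  = 14.
Change = 8 − 14 = -6.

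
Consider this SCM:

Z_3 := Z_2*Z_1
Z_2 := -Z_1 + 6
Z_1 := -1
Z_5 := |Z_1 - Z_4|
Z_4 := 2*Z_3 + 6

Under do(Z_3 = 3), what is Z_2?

7

Under do(Z_3=3), the mechanism Z_3 := Z_2*Z_1 is discarded; Z_3 is fixed at 3.
Since Z_2 is not a descendant of the intervened variable, it is unaffected.
Z_2 = -Z_1 + 6  [with Z_1=-1]  = 7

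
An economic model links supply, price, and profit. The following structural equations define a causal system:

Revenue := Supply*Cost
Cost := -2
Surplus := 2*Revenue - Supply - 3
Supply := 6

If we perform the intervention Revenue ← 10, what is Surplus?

The intervention breaks the incoming arrows to Revenue: Revenue := Supply*Cost no longer applies, and Revenue = 10.
Surplus = 2*Revenue - Supply - 3  [with Revenue=10, Supply=6]  = 11

11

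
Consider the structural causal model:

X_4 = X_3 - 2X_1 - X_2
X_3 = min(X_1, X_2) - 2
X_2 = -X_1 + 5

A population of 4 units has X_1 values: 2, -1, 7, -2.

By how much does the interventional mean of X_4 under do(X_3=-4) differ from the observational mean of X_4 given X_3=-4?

do(X_3=-4) breaks X_3's dependence on X_1. With X_3=-4 fixed, X_4 across the units is -11, -8, -16, -7, mean -10.5.
E[X_4|X_3=-4] averages over only the 2 units with X_3=-4 (X_1 = 7, -2): X_4 = -16, -7, mean -11.5.
Difference = -10.5 − (-11.5) = 1.

1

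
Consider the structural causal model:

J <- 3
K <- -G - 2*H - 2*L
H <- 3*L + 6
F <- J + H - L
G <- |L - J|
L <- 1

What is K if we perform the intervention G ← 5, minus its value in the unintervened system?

-3

The intervention breaks the incoming arrows to G: G <- |L - J| no longer applies, and G = 5.
H = 3*L + 6  [with L=1]  = 9
K = -G - 2*H - 2*L  [with G=5, H=9, L=1]  = -25
Without intervention: H = 3*L + 6  [with L=1]  = 9; G = |L - J|  [with L=1, J=3]  = 2; K = -G - 2*H - 2*L  [with G=2, H=9, L=1]  = -22.
Change = -25 − (-22) = -3.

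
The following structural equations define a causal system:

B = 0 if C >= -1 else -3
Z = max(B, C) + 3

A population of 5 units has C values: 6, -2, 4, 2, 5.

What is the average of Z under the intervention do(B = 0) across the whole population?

6.4

The intervention sets B=0 in all 5 units regardless of C. Recomputing Z per unit gives 9, 3, 7, 5, 8; average 6.4.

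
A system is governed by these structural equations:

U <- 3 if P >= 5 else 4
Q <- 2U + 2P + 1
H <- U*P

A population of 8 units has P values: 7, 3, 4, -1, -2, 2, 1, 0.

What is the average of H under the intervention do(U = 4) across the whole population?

The intervention sets U=4 in all 8 units regardless of P. Recomputing H per unit gives 28, 12, 16, -4, -8, 8, 4, 0; average 7.

7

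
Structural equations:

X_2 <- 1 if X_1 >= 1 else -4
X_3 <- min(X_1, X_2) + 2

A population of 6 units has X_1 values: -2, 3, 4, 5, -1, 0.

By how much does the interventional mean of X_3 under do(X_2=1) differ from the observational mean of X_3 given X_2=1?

-1

The intervention sets X_2=1 in all 6 units regardless of X_1. Recomputing X_3 per unit gives 0, 3, 3, 3, 1, 2; average 2.
E[X_3|X_2=1] averages over only the 3 units with X_2=1 (X_1 = 3, 4, 5): X_3 = 3, 3, 3, mean 3.
Difference = 2 − 3 = -1.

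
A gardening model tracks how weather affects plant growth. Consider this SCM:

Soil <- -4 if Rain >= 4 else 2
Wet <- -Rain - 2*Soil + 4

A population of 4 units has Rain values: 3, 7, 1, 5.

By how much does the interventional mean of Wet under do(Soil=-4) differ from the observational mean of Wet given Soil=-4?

Every unit gets Soil=-4 under the intervention. Wet values become 9, 5, 11, 7; E[Wet|do(Soil=-4)] = 8.
Conditioning on Soil=-4 selects the 2 unit(s) with Rain ∈ {7, 5}. Their Wet values: 5, 7. Mean = 6.
Difference = 8 − 6 = 2.

2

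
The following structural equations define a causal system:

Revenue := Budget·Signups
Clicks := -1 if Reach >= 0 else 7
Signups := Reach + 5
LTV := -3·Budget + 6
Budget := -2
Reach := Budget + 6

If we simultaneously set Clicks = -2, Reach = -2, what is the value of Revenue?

Setting Clicks = -2, Reach = -2 by intervention discards those variables' equations.
Signups = Reach + 5  [with Reach=-2]  = 3
Revenue = Budget·Signups  [with Budget=-2, Signups=3]  = -6

-6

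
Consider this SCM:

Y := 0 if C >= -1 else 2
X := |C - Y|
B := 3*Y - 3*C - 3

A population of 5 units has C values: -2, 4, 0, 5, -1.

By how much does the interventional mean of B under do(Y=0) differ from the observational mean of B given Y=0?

The intervention sets Y=0 in all 5 units regardless of C. Recomputing B per unit gives 3, -15, -3, -18, 0; average -6.6.
Conditioning on Y=0 selects the 4 unit(s) with C ∈ {4, 0, 5, -1}. Their B values: -15, -3, -18, 0. Mean = -9.
Difference = -6.6 − (-9) = 2.4.

2.4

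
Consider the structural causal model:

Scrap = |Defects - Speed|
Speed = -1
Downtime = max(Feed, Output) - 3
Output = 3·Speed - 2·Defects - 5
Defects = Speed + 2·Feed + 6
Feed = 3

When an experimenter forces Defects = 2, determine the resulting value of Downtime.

0

The intervention breaks the incoming arrows to Defects: Defects = Speed + 2·Feed + 6 no longer applies, and Defects = 2.
Output = 3·Speed - 2·Defects - 5  [with Speed=-1, Defects=2]  = -12
Downtime = max(Feed, Output) - 3  [with Feed=3, Output=-12]  = 0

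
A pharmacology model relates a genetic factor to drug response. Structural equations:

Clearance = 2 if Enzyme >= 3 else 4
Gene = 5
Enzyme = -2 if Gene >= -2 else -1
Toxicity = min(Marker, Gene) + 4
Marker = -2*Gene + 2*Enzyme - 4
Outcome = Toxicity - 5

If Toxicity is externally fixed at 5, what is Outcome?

0

Under do(Toxicity=5), the mechanism Toxicity = min(Marker, Gene) + 4 is discarded; Toxicity is fixed at 5.
Outcome = Toxicity - 5  [with Toxicity=5]  = 0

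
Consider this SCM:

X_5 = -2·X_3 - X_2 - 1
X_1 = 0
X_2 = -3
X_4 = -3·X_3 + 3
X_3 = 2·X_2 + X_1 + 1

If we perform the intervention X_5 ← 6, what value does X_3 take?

-5

do(X_5=6) replaces the equation X_5 = -2·X_3 - X_2 - 1 with the constant X_5 = 6.
X_3 is not downstream of the intervention, so its value is determined by the original equations.
X_3 = 2·X_2 + X_1 + 1  [with X_2=-3, X_1=0]  = -5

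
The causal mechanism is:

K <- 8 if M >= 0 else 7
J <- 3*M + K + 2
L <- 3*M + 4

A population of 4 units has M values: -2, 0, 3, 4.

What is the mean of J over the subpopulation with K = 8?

Conditioning on K=8 selects the 3 unit(s) with M ∈ {0, 3, 4}. Their J values: 10, 19, 22. Mean = 17.

17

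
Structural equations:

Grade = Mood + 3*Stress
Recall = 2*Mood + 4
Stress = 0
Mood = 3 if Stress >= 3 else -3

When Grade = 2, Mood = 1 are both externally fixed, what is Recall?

Setting Grade = 2, Mood = 1 by intervention discards those variables' equations.
Recall = 2*Mood + 4  [with Mood=1]  = 6

6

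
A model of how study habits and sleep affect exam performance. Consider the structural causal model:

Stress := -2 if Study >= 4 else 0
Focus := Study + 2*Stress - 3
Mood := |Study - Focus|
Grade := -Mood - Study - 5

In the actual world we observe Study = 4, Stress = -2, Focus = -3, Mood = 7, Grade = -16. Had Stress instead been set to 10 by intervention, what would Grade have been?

do(Stress=10) replaces the equation Stress := -2 if Study >= 4 else 0 with the constant Stress = 10.
Focus = Study + 2*Stress - 3  [with Study=4, Stress=10]  = 21
Mood = |Study - Focus|  [with Study=4, Focus=21]  = 17
Grade = -Mood - Study - 5  [with Mood=17, Study=4]  = -26

-26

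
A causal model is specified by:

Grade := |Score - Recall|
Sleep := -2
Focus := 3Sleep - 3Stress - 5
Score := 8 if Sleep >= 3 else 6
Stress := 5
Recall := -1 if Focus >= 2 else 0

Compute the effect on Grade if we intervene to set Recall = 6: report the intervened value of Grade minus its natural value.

The intervention breaks the incoming arrows to Recall: Recall := -1 if Focus >= 2 else 0 no longer applies, and Recall = 6.
Score = 8 if Sleep >= 3 else 6  [with Sleep=-2]  = 6
Grade = |Score - Recall|  [with Score=6, Recall=6]  = 0
Without intervention: Focus = 3Sleep - 3Stress - 5  [with Sleep=-2, Stress=5]  = -26; Score = 8 if Sleep >= 3 else 6  [with Sleep=-2]  = 6; Recall = -1 if Focus >= 2 else 0  [with Focus=-26]  = 0; Grade = |Score - Recall|  [with Score=6, Recall=0]  = 6.
Change = 0 − 6 = -6.

-6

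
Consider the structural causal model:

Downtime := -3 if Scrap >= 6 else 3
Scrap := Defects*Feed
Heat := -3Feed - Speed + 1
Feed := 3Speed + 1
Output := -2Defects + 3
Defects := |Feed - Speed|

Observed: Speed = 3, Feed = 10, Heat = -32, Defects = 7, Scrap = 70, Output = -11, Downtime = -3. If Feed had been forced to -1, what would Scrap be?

-4

do(Feed=-1) replaces the equation Feed := 3Speed + 1 with the constant Feed = -1.
Defects = |Feed - Speed|  [with Feed=-1, Speed=3]  = 4
Scrap = Defects*Feed  [with Defects=4, Feed=-1]  = -4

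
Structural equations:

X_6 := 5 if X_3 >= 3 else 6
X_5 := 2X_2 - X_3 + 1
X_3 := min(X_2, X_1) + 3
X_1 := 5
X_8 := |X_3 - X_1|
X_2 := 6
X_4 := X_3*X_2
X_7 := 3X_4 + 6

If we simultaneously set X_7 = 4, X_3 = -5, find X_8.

Setting X_7 = 4, X_3 = -5 by intervention discards those variables' equations.
X_8 = |X_3 - X_1|  [with X_3=-5, X_1=5]  = 10

10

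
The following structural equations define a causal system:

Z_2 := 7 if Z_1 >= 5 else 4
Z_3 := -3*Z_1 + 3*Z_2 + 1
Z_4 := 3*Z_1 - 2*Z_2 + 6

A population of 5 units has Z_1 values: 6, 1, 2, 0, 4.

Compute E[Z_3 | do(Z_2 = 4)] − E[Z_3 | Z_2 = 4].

-2.55

Every unit gets Z_2=4 under the intervention. Z_3 values become -5, 10, 7, 13, 1; E[Z_3|do(Z_2=4)] = 5.2.
Conditioning on Z_2=4 selects the 4 unit(s) with Z_1 ∈ {1, 2, 0, 4}. Their Z_3 values: 10, 7, 13, 1. Mean = 7.75.
Difference = 5.2 − 7.75 = -2.55.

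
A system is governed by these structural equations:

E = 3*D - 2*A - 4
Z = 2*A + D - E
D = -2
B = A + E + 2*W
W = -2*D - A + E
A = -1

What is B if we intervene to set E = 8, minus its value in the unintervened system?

do(E=8) replaces the equation E = 3*D - 2*A - 4 with the constant E = 8.
W = -2*D - A + E  [with D=-2, A=-1, E=8]  = 13
B = A + E + 2*W  [with A=-1, E=8, W=13]  = 33
Without intervention: E = 3*D - 2*A - 4  [with D=-2, A=-1]  = -8; W = -2*D - A + E  [with D=-2, A=-1, E=-8]  = -3; B = A + E + 2*W  [with A=-1, E=-8, W=-3]  = -15.
Change = 33 − (-15) = 48.

48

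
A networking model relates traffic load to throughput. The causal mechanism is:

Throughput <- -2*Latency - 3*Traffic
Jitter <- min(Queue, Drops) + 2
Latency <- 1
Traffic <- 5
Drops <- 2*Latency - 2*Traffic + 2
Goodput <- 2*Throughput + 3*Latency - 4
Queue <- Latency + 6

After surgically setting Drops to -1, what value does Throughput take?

Under do(Drops=-1), the mechanism Drops <- 2*Latency - 2*Traffic + 2 is discarded; Drops is fixed at -1.
Since Throughput is not a descendant of the intervened variable, it is unaffected.
Throughput = -2*Latency - 3*Traffic  [with Latency=1, Traffic=5]  = -17

-17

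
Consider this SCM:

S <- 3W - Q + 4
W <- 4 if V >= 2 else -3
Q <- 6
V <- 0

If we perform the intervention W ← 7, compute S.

The intervention breaks the incoming arrows to W: W <- 4 if V >= 2 else -3 no longer applies, and W = 7.
S = 3W - Q + 4  [with W=7, Q=6]  = 19

19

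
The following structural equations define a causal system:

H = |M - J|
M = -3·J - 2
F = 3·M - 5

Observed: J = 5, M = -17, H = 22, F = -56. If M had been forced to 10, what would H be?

The intervention breaks the incoming arrows to M: M = -3·J - 2 no longer applies, and M = 10.
H = |M - J|  [with M=10, J=5]  = 5

5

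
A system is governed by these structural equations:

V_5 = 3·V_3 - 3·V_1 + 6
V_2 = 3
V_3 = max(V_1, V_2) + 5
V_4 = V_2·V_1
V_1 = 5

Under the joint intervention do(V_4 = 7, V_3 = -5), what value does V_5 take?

-24

The joint intervention fixes V_4 = 7, V_3 = -5, removing each variable's own equation.
V_5 = 3·V_3 - 3·V_1 + 6  [with V_3=-5, V_1=5]  = -24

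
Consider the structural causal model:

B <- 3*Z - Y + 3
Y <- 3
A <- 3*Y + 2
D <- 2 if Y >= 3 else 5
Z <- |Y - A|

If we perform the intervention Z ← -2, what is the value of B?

do(Z=-2) replaces the equation Z <- |Y - A| with the constant Z = -2.
B = 3*Z - Y + 3  [with Z=-2, Y=3]  = -6

-6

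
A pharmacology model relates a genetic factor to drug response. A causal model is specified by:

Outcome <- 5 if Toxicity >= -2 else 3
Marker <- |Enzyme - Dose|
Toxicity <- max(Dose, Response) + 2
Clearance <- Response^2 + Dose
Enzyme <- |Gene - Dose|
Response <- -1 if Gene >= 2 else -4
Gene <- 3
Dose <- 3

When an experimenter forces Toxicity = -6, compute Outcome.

3

Intervening sets Toxicity = -6 and removes its equation (Toxicity <- max(Dose, Response) + 2).
Outcome = 5 if Toxicity >= -2 else 3  [with Toxicity=-6]  = 3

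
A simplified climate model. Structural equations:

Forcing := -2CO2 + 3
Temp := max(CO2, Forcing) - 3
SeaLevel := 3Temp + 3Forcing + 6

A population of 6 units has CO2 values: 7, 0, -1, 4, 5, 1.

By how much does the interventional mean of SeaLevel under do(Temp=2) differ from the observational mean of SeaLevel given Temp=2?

Under do(Temp=2), Temp's equation is replaced by Temp=2 for every unit. Per-unit SeaLevel: -21, 21, 27, -3, -9, 15. Mean = 5.
Conditioning on Temp=2 selects the 2 unit(s) with CO2 ∈ {-1, 5}. Their SeaLevel values: 27, -9. Mean = 9.
Difference = 5 − 9 = -4.

-4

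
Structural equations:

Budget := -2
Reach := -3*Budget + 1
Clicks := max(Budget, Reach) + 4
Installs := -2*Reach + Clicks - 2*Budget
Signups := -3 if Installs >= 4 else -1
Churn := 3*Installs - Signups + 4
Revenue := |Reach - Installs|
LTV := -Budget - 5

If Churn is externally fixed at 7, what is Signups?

do(Churn=7) replaces the equation Churn := 3*Installs - Signups + 4 with the constant Churn = 7.
Since Signups is not a descendant of the intervened variable, it is unaffected.
Reach = -3*Budget + 1  [with Budget=-2]  = 7
Clicks = max(Budget, Reach) + 4  [with Budget=-2, Reach=7]  = 11
Installs = -2*Reach + Clicks - 2*Budget  [with Reach=7, Clicks=11, Budget=-2]  = 1
Signups = -3 if Installs >= 4 else -1  [with Installs=1]  = -1

-1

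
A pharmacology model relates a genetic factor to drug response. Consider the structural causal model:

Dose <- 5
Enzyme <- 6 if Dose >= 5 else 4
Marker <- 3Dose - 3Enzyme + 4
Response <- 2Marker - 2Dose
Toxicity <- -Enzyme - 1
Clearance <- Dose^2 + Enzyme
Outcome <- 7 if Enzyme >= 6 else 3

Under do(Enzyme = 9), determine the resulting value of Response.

Under do(Enzyme=9), the mechanism Enzyme <- 6 if Dose >= 5 else 4 is discarded; Enzyme is fixed at 9.
Marker = 3Dose - 3Enzyme + 4  [with Dose=5, Enzyme=9]  = -8
Response = 2Marker - 2Dose  [with Marker=-8, Dose=5]  = -26

-26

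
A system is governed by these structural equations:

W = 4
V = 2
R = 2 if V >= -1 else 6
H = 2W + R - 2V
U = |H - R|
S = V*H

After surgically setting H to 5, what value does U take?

3

Intervening sets H = 5 and removes its equation (H = 2W + R - 2V).
R = 2 if V >= -1 else 6  [with V=2]  = 2
U = |H - R|  [with H=5, R=2]  = 3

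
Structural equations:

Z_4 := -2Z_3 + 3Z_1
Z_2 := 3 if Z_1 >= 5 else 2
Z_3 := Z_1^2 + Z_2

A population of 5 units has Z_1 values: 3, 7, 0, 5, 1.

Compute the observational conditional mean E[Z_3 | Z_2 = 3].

Conditioning on Z_2=3 selects the 2 unit(s) with Z_1 ∈ {7, 5}. Their Z_3 values: 52, 28. Mean = 40.

40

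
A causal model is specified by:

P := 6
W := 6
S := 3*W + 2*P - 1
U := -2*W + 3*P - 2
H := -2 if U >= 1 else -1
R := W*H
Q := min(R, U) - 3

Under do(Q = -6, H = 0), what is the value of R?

Setting Q = -6, H = 0 by intervention discards those variables' equations.
R = W*H  [with W=6, H=0]  = 0

0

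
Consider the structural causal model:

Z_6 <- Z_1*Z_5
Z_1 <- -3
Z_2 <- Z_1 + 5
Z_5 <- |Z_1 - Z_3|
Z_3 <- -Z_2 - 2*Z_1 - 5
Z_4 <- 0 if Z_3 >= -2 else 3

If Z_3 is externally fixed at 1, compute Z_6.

The intervention breaks the incoming arrows to Z_3: Z_3 <- -Z_2 - 2*Z_1 - 5 no longer applies, and Z_3 = 1.
Z_5 = |Z_1 - Z_3|  [with Z_1=-3, Z_3=1]  = 4
Z_6 = Z_1*Z_5  [with Z_1=-3, Z_5=4]  = -12

-12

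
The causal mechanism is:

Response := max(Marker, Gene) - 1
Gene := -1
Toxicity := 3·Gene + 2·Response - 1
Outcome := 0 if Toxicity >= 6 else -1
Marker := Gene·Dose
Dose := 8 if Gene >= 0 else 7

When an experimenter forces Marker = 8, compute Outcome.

The intervention breaks the incoming arrows to Marker: Marker := Gene·Dose no longer applies, and Marker = 8.
Response = max(Marker, Gene) - 1  [with Marker=8, Gene=-1]  = 7
Toxicity = 3·Gene + 2·Response - 1  [with Gene=-1, Response=7]  = 10
Outcome = 0 if Toxicity >= 6 else -1  [with Toxicity=10]  = 0

0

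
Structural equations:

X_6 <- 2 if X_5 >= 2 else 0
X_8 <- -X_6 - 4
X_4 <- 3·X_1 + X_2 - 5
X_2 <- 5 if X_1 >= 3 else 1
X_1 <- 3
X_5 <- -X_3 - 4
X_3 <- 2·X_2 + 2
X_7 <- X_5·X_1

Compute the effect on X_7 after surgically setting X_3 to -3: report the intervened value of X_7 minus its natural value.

45

The intervention breaks the incoming arrows to X_3: X_3 <- 2·X_2 + 2 no longer applies, and X_3 = -3.
X_5 = -X_3 - 4  [with X_3=-3]  = -1
X_7 = X_5·X_1  [with X_5=-1, X_1=3]  = -3
Without intervention: X_2 = 5 if X_1 >= 3 else 1  [with X_1=3]  = 5; X_3 = 2·X_2 + 2  [with X_2=5]  = 12; X_5 = -X_3 - 4  [with X_3=12]  = -16; X_7 = X_5·X_1  [with X_5=-16, X_1=3]  = -48.
Change = -3 − (-48) = 45.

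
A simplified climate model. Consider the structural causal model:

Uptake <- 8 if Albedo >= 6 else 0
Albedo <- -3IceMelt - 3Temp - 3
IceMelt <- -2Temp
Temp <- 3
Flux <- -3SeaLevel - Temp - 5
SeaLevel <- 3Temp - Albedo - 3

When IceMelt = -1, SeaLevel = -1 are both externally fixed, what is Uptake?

The joint intervention fixes IceMelt = -1, SeaLevel = -1, removing each variable's own equation.
Albedo = -3IceMelt - 3Temp - 3  [with IceMelt=-1, Temp=3]  = -9
Uptake = 8 if Albedo >= 6 else 0  [with Albedo=-9]  = 0

0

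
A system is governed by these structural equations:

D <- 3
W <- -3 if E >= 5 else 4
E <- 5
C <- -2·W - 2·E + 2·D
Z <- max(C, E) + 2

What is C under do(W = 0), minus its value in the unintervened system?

The intervention breaks the incoming arrows to W: W <- -3 if E >= 5 else 4 no longer applies, and W = 0.
C = -2·W - 2·E + 2·D  [with W=0, E=5, D=3]  = -4
Without intervention: W = -3 if E >= 5 else 4  [with E=5]  = -3; C = -2·W - 2·E + 2·D  [with W=-3, E=5, D=3]  = 2.
Change = -4 − 2 = -6.

-6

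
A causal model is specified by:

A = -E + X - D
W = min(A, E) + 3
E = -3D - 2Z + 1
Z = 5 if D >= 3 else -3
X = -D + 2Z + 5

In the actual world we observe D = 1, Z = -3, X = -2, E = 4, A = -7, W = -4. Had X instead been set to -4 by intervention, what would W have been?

The intervention breaks the incoming arrows to X: X = -D + 2Z + 5 no longer applies, and X = -4.
Z = 5 if D >= 3 else -3  [with D=1]  = -3
E = -3D - 2Z + 1  [with D=1, Z=-3]  = 4
A = -E + X - D  [with E=4, X=-4, D=1]  = -9
W = min(A, E) + 3  [with A=-9, E=4]  = -6

-6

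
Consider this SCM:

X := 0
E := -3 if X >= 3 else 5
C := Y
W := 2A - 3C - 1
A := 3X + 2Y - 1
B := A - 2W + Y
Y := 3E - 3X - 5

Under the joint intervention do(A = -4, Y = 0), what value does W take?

The joint intervention fixes A = -4, Y = 0, removing each variable's own equation.
C = Y  [with Y=0]  = 0
W = 2A - 3C - 1  [with A=-4, C=0]  = -9

-9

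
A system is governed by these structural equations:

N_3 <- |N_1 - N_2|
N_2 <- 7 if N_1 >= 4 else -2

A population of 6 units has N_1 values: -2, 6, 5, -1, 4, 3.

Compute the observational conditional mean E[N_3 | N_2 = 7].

2

E[N_3|N_2=7] averages over only the 3 units with N_2=7 (N_1 = 6, 5, 4): N_3 = 1, 2, 3, mean 2.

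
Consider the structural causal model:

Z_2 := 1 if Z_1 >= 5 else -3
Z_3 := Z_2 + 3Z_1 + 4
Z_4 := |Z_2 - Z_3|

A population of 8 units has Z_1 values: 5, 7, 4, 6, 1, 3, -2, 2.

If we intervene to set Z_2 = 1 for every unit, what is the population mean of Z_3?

Every unit gets Z_2=1 under the intervention. Z_3 values become 20, 26, 17, 23, 8, 14, -1, 11; E[Z_3|do(Z_2=1)] = 14.75.

14.75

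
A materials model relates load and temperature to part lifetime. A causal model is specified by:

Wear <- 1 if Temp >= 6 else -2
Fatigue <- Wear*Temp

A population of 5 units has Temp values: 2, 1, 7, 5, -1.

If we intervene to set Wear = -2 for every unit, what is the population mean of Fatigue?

-5.6

Under do(Wear=-2), Wear's equation is replaced by Wear=-2 for every unit. Per-unit Fatigue: -4, -2, -14, -10, 2. Mean = -5.6.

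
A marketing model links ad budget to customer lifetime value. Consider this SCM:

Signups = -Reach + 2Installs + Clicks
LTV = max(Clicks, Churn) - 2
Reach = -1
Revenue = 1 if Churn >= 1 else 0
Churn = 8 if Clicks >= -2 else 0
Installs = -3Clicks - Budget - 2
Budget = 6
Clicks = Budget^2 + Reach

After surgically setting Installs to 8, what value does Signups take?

Intervening sets Installs = 8 and removes its equation (Installs = -3Clicks - Budget - 2).
Clicks = Budget^2 + Reach  [with Budget=6, Reach=-1]  = 35
Signups = -Reach + 2Installs + Clicks  [with Reach=-1, Installs=8, Clicks=35]  = 52

52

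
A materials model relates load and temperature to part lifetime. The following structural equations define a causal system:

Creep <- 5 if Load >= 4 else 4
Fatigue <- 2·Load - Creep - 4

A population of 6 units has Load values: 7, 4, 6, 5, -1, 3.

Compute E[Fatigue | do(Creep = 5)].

-1

Every unit gets Creep=5 under the intervention. Fatigue values become 5, -1, 3, 1, -11, -3; E[Fatigue|do(Creep=5)] = -1.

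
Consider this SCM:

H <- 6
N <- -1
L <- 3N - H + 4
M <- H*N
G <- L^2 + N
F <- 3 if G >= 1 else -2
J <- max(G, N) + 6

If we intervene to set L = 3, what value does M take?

-6

The intervention breaks the incoming arrows to L: L <- 3N - H + 4 no longer applies, and L = 3.
M is not downstream of the intervention, so its value is determined by the original equations.
M = H*N  [with H=6, N=-1]  = -6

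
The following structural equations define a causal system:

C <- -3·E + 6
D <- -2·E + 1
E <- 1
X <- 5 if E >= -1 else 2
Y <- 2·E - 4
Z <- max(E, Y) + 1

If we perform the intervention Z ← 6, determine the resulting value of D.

-1

Intervening sets Z = 6 and removes its equation (Z <- max(E, Y) + 1).
No directed path runs from Z to D, so D keeps its natural value.
D = -2·E + 1  [with E=1]  = -1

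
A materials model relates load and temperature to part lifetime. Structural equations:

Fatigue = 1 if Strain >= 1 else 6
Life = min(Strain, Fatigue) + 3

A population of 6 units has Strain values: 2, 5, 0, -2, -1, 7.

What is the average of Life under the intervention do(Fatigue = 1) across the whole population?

3

do(Fatigue=1) breaks Fatigue's dependence on Strain. With Fatigue=1 fixed, Life across the units is 4, 4, 3, 1, 2, 4, mean 3.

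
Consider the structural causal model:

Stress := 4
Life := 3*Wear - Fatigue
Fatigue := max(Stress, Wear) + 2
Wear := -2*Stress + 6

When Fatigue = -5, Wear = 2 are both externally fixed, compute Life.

11

The joint intervention fixes Fatigue = -5, Wear = 2, removing each variable's own equation.
Life = 3*Wear - Fatigue  [with Wear=2, Fatigue=-5]  = 11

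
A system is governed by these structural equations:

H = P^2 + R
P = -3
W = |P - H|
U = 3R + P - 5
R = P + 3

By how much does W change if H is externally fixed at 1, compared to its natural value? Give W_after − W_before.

The intervention breaks the incoming arrows to H: H = P^2 + R no longer applies, and H = 1.
W = |P - H|  [with P=-3, H=1]  = 4
Without intervention: R = P + 3  [with P=-3]  = 0; H = P^2 + R  [with P=-3, R=0]  = 9; W = |P - H|  [with P=-3, H=9]  = 12.
Change = 4 − 12 = -8.

-8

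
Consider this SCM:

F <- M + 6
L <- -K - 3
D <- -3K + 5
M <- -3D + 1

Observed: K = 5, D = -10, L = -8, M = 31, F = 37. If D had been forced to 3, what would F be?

do(D=3) replaces the equation D <- -3K + 5 with the constant D = 3.
M = -3D + 1  [with D=3]  = -8
F = M + 6  [with M=-8]  = -2

-2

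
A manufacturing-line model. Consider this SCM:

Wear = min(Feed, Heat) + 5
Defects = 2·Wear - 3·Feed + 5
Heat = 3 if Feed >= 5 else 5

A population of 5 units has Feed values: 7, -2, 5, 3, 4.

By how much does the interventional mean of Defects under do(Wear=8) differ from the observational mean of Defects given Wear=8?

4.8

Every unit gets Wear=8 under the intervention. Defects values become 0, 27, 6, 12, 9; E[Defects|do(Wear=8)] = 10.8.
Observing Wear=8 restricts to units where Wear's equation naturally yields 8: Feed ∈ {7, 5, 3}. In that subpopulation Defects = 0, 6, 12, mean 6.
Difference = 10.8 − 6 = 4.8.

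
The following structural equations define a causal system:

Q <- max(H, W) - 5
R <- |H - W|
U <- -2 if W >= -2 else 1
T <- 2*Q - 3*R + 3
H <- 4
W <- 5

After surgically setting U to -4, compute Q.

0

do(U=-4) replaces the equation U <- -2 if W >= -2 else 1 with the constant U = -4.
Q is not downstream of the intervention, so its value is determined by the original equations.
Q = max(H, W) - 5  [with H=4, W=5]  = 0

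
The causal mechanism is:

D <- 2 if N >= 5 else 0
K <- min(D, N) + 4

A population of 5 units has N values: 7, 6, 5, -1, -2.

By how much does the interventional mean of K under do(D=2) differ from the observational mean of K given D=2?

-1.4

Every unit gets D=2 under the intervention. K values become 6, 6, 6, 3, 2; E[K|do(D=2)] = 4.6.
Observing D=2 restricts to units where D's equation naturally yields 2: N ∈ {7, 6, 5}. In that subpopulation K = 6, 6, 6, mean 6.
Difference = 4.6 − 6 = -1.4.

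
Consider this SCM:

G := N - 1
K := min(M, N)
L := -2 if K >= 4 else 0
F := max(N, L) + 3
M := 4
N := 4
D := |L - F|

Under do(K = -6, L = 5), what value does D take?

3

Under do(K = -6, L = 5), each intervened variable's structural equation is replaced by its fixed value.
F = max(N, L) + 3  [with N=4, L=5]  = 8
D = |L - F|  [with L=5, F=8]  = 3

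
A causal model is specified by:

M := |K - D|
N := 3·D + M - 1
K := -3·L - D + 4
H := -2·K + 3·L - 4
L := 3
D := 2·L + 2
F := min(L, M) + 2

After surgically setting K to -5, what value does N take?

36

do(K=-5) replaces the equation K := -3·L - D + 4 with the constant K = -5.
D = 2·L + 2  [with L=3]  = 8
M = |K - D|  [with K=-5, D=8]  = 13
N = 3·D + M - 1  [with D=8, M=13]  = 36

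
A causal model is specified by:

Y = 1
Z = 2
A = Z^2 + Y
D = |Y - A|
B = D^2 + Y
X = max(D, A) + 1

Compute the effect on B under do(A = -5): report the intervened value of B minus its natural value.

20

do(A=-5) replaces the equation A = Z^2 + Y with the constant A = -5.
D = |Y - A|  [with Y=1, A=-5]  = 6
B = D^2 + Y  [with D=6, Y=1]  = 37
Without intervention: A = Z^2 + Y  [with Z=2, Y=1]  = 5; D = |Y - A|  [with Y=1, A=5]  = 4; B = D^2 + Y  [with D=4, Y=1]  = 17.
Change = 37 − 17 = 20.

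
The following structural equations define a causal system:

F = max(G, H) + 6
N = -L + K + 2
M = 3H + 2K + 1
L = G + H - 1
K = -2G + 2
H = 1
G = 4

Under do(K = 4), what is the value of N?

The intervention breaks the incoming arrows to K: K = -2G + 2 no longer applies, and K = 4.
L = G + H - 1  [with G=4, H=1]  = 4
N = -L + K + 2  [with L=4, K=4]  = 2

2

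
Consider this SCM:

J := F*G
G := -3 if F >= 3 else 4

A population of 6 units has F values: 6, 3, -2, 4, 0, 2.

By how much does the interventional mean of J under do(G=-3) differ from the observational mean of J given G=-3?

Every unit gets G=-3 under the intervention. J values become -18, -9, 6, -12, 0, -6; E[J|do(G=-3)] = -6.5.
E[J|G=-3] averages over only the 3 units with G=-3 (F = 6, 3, 4): J = -18, -9, -12, mean -13.
Difference = -6.5 − (-13) = 6.5.

6.5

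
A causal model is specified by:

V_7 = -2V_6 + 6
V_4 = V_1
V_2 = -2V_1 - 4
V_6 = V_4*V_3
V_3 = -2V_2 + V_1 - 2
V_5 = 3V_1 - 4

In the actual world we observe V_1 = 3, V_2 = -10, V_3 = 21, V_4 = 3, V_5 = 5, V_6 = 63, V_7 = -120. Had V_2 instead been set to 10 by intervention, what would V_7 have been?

120

Under do(V_2=10), the mechanism V_2 = -2V_1 - 4 is discarded; V_2 is fixed at 10.
V_3 = -2V_2 + V_1 - 2  [with V_2=10, V_1=3]  = -19
V_4 = V_1  [with V_1=3]  = 3
V_6 = V_4*V_3  [with V_4=3, V_3=-19]  = -57
V_7 = -2V_6 + 6  [with V_6=-57]  = 120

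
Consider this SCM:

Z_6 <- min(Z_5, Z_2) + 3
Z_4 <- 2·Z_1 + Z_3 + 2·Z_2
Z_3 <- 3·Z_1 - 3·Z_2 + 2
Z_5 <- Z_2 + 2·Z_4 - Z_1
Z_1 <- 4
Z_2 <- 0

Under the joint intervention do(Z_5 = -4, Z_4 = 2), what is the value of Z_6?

Setting Z_5 = -4, Z_4 = 2 by intervention discards those variables' equations.
Z_6 = min(Z_5, Z_2) + 3  [with Z_5=-4, Z_2=0]  = -1

-1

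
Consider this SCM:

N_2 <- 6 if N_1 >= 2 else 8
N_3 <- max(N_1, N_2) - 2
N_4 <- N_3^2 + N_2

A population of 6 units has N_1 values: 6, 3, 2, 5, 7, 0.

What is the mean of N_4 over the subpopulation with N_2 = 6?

Conditioning on N_2=6 selects the 5 unit(s) with N_1 ∈ {6, 3, 2, 5, 7}. Their N_4 values: 22, 22, 22, 22, 31. Mean = 23.8.

23.8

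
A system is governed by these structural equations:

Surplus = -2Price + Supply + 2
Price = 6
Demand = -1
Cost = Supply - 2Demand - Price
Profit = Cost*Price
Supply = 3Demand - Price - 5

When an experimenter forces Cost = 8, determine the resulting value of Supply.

-14

Under do(Cost=8), the mechanism Cost = Supply - 2Demand - Price is discarded; Cost is fixed at 8.
Since Supply is not a descendant of the intervened variable, it is unaffected.
Supply = 3Demand - Price - 5  [with Demand=-1, Price=6]  = -14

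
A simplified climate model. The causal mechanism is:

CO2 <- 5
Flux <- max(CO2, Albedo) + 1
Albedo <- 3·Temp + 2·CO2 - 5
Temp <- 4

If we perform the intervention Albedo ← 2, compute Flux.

The intervention breaks the incoming arrows to Albedo: Albedo <- 3·Temp + 2·CO2 - 5 no longer applies, and Albedo = 2.
Flux = max(CO2, Albedo) + 1  [with CO2=5, Albedo=2]  = 6

6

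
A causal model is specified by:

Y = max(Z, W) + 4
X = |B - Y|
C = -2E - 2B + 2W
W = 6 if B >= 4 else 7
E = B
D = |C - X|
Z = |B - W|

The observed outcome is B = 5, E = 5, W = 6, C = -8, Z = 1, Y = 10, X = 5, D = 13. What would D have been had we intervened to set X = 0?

do(X=0) replaces the equation X = |B - Y| with the constant X = 0.
E = B  [with B=5]  = 5
W = 6 if B >= 4 else 7  [with B=5]  = 6
C = -2E - 2B + 2W  [with E=5, B=5, W=6]  = -8
D = |C - X|  [with C=-8, X=0]  = 8

8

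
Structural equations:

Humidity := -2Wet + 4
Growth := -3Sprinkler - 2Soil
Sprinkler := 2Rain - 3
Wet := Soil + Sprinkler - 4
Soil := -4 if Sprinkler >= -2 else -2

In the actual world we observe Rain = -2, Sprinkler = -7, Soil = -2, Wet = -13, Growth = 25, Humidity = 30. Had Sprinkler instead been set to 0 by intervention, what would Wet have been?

Under do(Sprinkler=0), the mechanism Sprinkler := 2Rain - 3 is discarded; Sprinkler is fixed at 0.
Soil = -4 if Sprinkler >= -2 else -2  [with Sprinkler=0]  = -4
Wet = Soil + Sprinkler - 4  [with Soil=-4, Sprinkler=0]  = -8

-8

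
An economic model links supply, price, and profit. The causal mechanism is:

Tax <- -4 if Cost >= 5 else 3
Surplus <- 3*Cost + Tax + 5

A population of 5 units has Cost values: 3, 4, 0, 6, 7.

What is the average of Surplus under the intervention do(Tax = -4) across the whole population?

13

do(Tax=-4) breaks Tax's dependence on Cost. With Tax=-4 fixed, Surplus across the units is 10, 13, 1, 19, 22, mean 13.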